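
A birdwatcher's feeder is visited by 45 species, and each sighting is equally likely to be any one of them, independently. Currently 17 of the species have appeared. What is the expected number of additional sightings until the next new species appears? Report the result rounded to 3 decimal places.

1.607

Each sighting yields a new species with probability (45-17)/45 = 28/45, so the wait is geometric with mean 45/28.
E = 45/28 = 1.6071.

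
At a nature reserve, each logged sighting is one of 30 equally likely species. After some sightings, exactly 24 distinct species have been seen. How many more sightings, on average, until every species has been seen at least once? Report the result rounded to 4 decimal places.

73.5000

The wait to go from k to k+1 distinct species is geometric with mean 30/(30-k).
Sum over k = 24,...,29: E = 30/6 + 30/5 + 30/4 + 30/3 + 30/2 + 30/1 = 73.50000.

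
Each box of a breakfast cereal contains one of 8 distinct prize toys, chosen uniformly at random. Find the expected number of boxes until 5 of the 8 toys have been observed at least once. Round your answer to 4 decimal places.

Going from k to k+1 distinct takes a geometric number of boxes with mean 8/(8-k).
Sum over k = 0,...,4: E = 8/8 + 8/7 + 8/6 + 8/5 + 8/4 = 7.07619.

7.0762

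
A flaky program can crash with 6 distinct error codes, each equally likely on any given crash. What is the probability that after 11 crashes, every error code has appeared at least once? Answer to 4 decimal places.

0.3562

By inclusion–exclusion over which error codes are missing,
P(all seen) = Σ_{j=0}^{6} (-1)^j C(6,j)((6-j)/6)^11
= 1.00000 - 0.80753 + 0.17342 - 0.00977 + 0.00008 - 0.00000 + 0.00000
= 0.35621.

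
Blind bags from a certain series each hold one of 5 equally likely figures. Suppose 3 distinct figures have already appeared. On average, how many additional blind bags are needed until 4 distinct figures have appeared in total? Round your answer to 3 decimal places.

2.500

The wait to go from k to k+1 distinct figures is geometric with mean 5/(5-k).
Only the k = 3 term is needed: E = 5/2 = 2.5000.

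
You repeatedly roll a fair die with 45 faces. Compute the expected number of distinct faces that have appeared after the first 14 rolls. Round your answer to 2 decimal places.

12.15

For each face, P(seen in 14 rolls) = 1 - (44/45)^14 = 0.270.
By linearity of expectation, E[distinct seen] = 45·(1 - (44/45)^14) = 12.147.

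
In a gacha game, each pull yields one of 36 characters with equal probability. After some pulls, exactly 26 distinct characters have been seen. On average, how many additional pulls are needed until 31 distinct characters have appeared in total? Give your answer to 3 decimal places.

With k distinct characters already seen, the next new one takes an expected 36/(36-k) pulls.
Sum over k = 26,...,30: E = 36/10 + 36/9 + 36/8 + 36/7 + 36/6 = 23.2429.

23.243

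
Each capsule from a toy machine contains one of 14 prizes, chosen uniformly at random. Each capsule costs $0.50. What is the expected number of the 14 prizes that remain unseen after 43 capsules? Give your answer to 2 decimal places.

For each prize, P(unseen after 43) = (13/14)^43 = 0.041.
By linearity of expectation, E[unseen] = 14·(13/14)^43 = 0.578.

0.58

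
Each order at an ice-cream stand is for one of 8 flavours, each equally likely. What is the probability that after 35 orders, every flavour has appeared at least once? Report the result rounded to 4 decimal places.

Let A_i be the event that flavour i is missing after 35 orders. By inclusion–exclusion on the A_i,
P(all seen) = Σ_{j=0}^{8} (-1)^j C(8,j)((8-j)/8)^35
= 1.00000 - 0.07471 + 0.00119 - 0.00000 + 0.00000 - 0.00000 + 0.00000 - 0.00000 + 0.00000
= 0.92647.

0.9265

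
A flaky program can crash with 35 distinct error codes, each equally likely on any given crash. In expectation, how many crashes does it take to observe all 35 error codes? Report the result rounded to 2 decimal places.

The wait to go from k to k+1 distinct error codes is geometric with mean 35/(35-k).
E[T] = 35/35 + 35/34 + 35/33 + ... + 35/2 + 35/1 = 35·H_{35}.
H_{35} = 4.147, so E[T] = 145.137.

145.14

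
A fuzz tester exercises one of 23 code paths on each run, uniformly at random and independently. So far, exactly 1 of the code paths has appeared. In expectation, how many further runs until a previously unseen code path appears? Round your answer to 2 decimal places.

The number of runs until the next new code path is geometric with success probability 22/23, so its mean is 23/22.
E = 23/22 = 1.045.

1.05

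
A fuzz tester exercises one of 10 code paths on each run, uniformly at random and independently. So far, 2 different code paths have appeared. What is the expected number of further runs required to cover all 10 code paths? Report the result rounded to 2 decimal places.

27.18

From k distinct to k+1 distinct takes on average 10/(10-k) runs.
Sum over k = 2,...,9: E = 10/8 + 10/7 + 10/6 + ... + 10/2 + 10/1 = 27.179.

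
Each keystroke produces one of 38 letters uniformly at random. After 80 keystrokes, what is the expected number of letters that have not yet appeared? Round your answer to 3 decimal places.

4.500

For each letter, P(unseen after 80) = (37/38)^80 = 0.1184.
By linearity of expectation, E[unseen] = 38·(37/38)^80 = 4.5002.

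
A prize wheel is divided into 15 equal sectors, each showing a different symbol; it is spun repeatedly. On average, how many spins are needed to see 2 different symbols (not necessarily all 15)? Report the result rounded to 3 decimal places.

Going from k to k+1 distinct takes a geometric number of spins with mean 15/(15-k).
Sum over k = 0,...,1: E = 15/15 + 15/14 = 2.0714.

2.071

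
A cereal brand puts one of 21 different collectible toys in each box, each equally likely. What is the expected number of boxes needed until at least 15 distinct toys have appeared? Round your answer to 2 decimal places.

25.10

With k distinct toys already seen, the next new one arrives after an expected 21/(21-k) boxes.
Sum over k = 0,...,14: E = 21/21 + 21/20 + 21/19 + ... + 21/8 + 21/7 = 25.103.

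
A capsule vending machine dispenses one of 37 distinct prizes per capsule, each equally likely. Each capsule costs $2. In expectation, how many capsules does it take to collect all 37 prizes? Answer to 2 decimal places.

Split into phases: going from k distinct to k+1 distinct takes on average 37/(37-k) capsules.
E[T] = 37/37 + 37/36 + 37/35 + ... + 37/2 + 37/1 = 37·H_{37}.
H_{37} = 4.202, so E[T] = 155.459.

155.46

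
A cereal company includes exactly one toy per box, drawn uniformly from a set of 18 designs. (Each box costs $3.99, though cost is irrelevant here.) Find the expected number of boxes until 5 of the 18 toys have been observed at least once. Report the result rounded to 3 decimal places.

Going from k to k+1 distinct takes a geometric number of boxes with mean 18/(18-k).
Sum over k = 0,...,4: E = 18/18 + 18/17 + 18/16 + 18/15 + 18/14 = 5.6695.

5.670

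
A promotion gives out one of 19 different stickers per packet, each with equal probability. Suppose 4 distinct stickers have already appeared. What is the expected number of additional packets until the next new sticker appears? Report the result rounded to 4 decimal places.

1.2667

Each packet yields a new sticker with probability (19-4)/19 = 15/19, so the wait is geometric with mean 19/15.
E = 19/15 = 1.26667.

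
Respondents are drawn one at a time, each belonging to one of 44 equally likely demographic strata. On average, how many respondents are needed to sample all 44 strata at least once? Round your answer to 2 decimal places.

192.40

After k distinct strata have appeared, the next respondent gives a new one with probability (44-k)/44, so the expected wait for the (k+1)-th is 44/(44-k).
E[T] = 44/44 + 44/43 + 44/42 + ... + 44/2 + 44/1 = 44·H_{44}.
H_{44} = 4.373, so E[T] = 192.400.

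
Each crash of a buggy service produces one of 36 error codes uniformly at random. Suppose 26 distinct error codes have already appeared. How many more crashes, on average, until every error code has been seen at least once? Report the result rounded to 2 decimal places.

With k distinct error codes already seen, the next new one takes an expected 36/(36-k) crashes.
Sum over k = 26,...,35: E = 36/10 + 36/9 + 36/8 + ... + 36/2 + 36/1 = 105.443.

105.44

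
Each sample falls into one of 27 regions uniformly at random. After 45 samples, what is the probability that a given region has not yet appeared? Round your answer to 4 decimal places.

0.1830

On each sample the fixed region fails to appear with probability 26/27.
P(still missing after 45) = (26/27)^45 = 0.18299.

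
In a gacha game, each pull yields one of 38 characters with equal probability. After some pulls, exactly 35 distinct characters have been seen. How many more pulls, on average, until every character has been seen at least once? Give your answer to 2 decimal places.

The wait to go from k to k+1 distinct characters is geometric with mean 38/(38-k).
Sum over k = 35,...,37: E = 38/3 + 38/2 + 38/1 = 69.667.

69.67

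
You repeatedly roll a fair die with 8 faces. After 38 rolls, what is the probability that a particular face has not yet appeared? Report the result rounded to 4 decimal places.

0.0063

On each roll the fixed face fails to appear with probability 7/8.
P(still missing after 38) = (7/8)^38 = 0.00626.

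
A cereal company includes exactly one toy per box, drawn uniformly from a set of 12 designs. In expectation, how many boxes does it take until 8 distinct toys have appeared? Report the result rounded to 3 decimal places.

With k distinct toys already seen, the next new one arrives after an expected 12/(12-k) boxes.
Sum over k = 0,...,7: E = 12/12 + 12/11 + 12/10 + ... + 12/6 + 12/5 = 12.2385.

12.239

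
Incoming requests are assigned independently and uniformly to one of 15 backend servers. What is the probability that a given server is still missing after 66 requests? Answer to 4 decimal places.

0.0105

On each request the fixed server fails to appear with probability 14/15.
P(still missing after 66) = (14/15)^66 = 0.01053.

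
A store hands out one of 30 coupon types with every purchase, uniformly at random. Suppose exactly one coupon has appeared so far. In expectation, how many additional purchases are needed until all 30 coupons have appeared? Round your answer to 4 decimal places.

118.8496

With k distinct coupons already seen, the next new one takes an expected 30/(30-k) purchases.
Sum over k = 1,...,29: E = 30/29 + 30/28 + 30/27 + ... + 30/2 + 30/1 = 118.84961.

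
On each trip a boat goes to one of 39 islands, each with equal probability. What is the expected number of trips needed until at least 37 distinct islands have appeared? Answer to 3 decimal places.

107.388

Going from k to k+1 distinct takes a geometric number of trips with mean 39/(39-k).
Sum over k = 0,...,36: E = 39/39 + 39/38 + 39/37 + ... + 39/4 + 39/3 = 107.3882.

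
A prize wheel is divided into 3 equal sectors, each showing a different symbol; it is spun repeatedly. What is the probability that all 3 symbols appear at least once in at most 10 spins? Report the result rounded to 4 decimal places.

By inclusion–exclusion over which symbols are missing,
P(all seen) = Σ_{j=0}^{3} (-1)^j C(3,j)((3-j)/3)^10
= 1.00000 - 0.05202 + 0.00005 - 0.00000
= 0.94803.

0.9480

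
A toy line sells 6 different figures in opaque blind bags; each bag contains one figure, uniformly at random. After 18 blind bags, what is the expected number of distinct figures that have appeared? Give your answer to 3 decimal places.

5.775

For each figure, P(seen in 18 blind bags) = 1 - (5/6)^18 = 0.9624.
By linearity of expectation, E[distinct seen] = 6·(1 - (5/6)^18) = 5.7746.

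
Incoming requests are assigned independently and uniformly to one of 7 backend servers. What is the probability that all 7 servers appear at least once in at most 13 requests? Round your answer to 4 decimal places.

0.2973

Let A_i be the event that server i is missing after 13 requests. By inclusion–exclusion on the A_i,
P(all seen) = Σ_{j=0}^{7} (-1)^j C(7,j)((7-j)/7)^13
= 1.00000 - 0.94360 + 0.26458 - 0.02424 + 0.00058 - 0.00000 + 0.00000 - 0.00000
= 0.29731.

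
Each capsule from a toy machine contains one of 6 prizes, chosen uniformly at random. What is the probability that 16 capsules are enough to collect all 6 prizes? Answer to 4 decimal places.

By inclusion–exclusion over which prizes are missing,
P(all seen) = Σ_{j=0}^{6} (-1)^j C(6,j)((6-j)/6)^16
= 1.00000 - 0.32453 + 0.02284 - 0.00031 + 0.00000 - 0.00000 + 0.00000
= 0.69800.

0.6980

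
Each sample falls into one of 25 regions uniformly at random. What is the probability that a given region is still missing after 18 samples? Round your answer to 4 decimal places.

On each sample the fixed region fails to appear with probability 24/25.
P(still missing after 18) = (24/25)^18 = 0.47960.

0.4796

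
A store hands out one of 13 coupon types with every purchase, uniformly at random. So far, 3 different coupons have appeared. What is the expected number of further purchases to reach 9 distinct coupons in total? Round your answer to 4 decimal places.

The wait to go from k to k+1 distinct coupons is geometric with mean 13/(13-k).
Sum over k = 3,...,8: E = 13/10 + 13/9 + 13/8 + 13/7 + 13/6 + 13/5 = 10.99325.

10.9933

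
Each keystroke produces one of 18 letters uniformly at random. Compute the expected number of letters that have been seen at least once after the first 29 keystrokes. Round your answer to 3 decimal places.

14.569

For each letter, P(seen in 29 keystrokes) = 1 - (17/18)^29 = 0.8094.
By linearity of expectation, E[distinct seen] = 18·(1 - (17/18)^29) = 14.5693.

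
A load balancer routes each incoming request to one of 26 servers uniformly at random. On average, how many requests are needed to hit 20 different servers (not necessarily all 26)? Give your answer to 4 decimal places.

With k distinct servers already seen, the next new one arrives after an expected 26/(26-k) requests.
Sum over k = 0,...,19: E = 26/26 + 26/25 + 26/24 + ... + 26/8 + 26/7 = 36.51491.

36.5149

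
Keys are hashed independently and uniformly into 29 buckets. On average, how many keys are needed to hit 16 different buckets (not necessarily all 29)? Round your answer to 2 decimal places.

With k distinct buckets already seen, the next new one arrives after an expected 29/(29-k) keys.
Sum over k = 0,...,15: E = 29/29 + 29/28 + 29/27 + ... + 29/15 + 29/14 = 22.664.

22.66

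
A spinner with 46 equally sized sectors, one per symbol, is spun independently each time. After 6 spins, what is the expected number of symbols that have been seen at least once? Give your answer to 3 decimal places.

For each symbol, P(seen in 6 spins) = 1 - (45/46)^6 = 0.1235.
By linearity of expectation, E[distinct seen] = 46·(1 - (45/46)^6) = 5.6832.

5.683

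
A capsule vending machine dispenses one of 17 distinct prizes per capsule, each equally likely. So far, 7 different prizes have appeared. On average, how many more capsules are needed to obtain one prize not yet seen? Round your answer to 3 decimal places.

1.700

Each capsule yields a new prize with probability (17-7)/17 = 10/17, so the wait is geometric with mean 17/10.
E = 17/10 = 1.7000.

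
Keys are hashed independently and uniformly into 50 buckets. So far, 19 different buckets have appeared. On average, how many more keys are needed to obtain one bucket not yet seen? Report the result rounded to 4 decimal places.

Each key yields a new bucket with probability (50-19)/50 = 31/50, so the wait is geometric with mean 50/31.
E = 50/31 = 1.61290.

1.6129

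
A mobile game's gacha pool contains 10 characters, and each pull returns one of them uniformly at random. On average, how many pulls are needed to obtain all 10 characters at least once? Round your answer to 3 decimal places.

29.290

After k distinct characters have appeared, the next pull gives a new one with probability (10-k)/10, so the expected wait for the (k+1)-th is 10/(10-k).
E[T] = 10/10 + 10/9 + 10/8 + ... + 10/2 + 10/1 = 10·H_{10}.
H_{10} = 2.9290, so E[T] = 29.2897.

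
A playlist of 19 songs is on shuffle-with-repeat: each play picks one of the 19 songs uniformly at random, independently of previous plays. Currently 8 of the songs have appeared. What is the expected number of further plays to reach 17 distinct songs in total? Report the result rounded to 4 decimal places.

With k distinct songs already seen, the next new one takes an expected 19/(19-k) plays.
Sum over k = 8,...,16: E = 19/11 + 19/10 + 19/9 + ... + 19/4 + 19/3 = 28.87767.

28.8777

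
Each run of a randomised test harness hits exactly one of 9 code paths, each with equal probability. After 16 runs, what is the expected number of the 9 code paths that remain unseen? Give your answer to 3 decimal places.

For each code path, P(unseen after 16) = (8/9)^16 = 0.1519.
By linearity of expectation, E[unseen] = 9·(8/9)^16 = 1.3671.

1.367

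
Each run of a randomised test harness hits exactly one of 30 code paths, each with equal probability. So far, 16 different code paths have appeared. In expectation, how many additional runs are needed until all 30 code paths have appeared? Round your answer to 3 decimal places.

The wait to go from k to k+1 distinct code paths is geometric with mean 30/(30-k).
Sum over k = 16,...,29: E = 30/14 + 30/13 + 30/12 + ... + 30/2 + 30/1 = 97.5469.

97.547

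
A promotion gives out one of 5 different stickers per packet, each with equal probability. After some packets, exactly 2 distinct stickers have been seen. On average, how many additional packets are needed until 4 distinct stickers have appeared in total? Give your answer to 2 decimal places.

With k distinct stickers already seen, the next new one takes an expected 5/(5-k) packets.
Sum over k = 2,...,3: E = 5/3 + 5/2 = 4.167.

4.17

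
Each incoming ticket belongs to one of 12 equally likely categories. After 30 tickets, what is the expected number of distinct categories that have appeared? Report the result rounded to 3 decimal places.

For each category, P(seen in 30 tickets) = 1 - (11/12)^30 = 0.9265.
By linearity of expectation, E[distinct seen] = 12·(1 - (11/12)^30) = 11.1179.

11.118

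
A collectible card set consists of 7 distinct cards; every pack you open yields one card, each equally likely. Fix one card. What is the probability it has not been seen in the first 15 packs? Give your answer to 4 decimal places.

Each pack misses the fixed card with probability (7-1)/7 = 6/7, independently.
P(still missing after 15) = (6/7)^15 = 0.09904.

0.0990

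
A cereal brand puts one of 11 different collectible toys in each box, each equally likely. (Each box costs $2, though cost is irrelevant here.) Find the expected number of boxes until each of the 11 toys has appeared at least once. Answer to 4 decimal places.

The wait to go from k to k+1 distinct toys is geometric with mean 11/(11-k).
E[T] = 11/11 + 11/10 + 11/9 + ... + 11/2 + 11/1 = 11·H_{11}.
H_{11} = 3.01988, so E[T] = 33.21865.

33.2187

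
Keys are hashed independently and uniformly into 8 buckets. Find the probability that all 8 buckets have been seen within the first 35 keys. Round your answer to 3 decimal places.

0.926

By inclusion–exclusion over which buckets are missing,
P(all seen) = Σ_{j=0}^{8} (-1)^j C(8,j)((8-j)/8)^35
= 1.0000 - 0.0747 + 0.0012 - 0.0000 + 0.0000 - 0.0000 + 0.0000 - 0.0000 + 0.0000
= 0.9265.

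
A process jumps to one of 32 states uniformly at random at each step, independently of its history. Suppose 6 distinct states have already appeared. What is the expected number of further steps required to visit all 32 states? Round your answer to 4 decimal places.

The wait to go from k to k+1 distinct states is geometric with mean 32/(32-k).
Sum over k = 6,...,31: E = 32/26 + 32/25 + 32/24 + ... + 32/2 + 32/1 = 123.34143.

123.3414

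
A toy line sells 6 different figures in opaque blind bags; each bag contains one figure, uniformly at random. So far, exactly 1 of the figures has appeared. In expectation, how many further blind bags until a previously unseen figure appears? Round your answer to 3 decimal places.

1.200

Each blind bag yields a new figure with probability (6-1)/6 = 5/6, so the wait is geometric with mean 6/5.
E = 6/5 = 1.2000.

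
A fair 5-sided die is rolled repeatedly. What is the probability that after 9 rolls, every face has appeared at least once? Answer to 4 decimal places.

0.4271

Let A_i be the event that face i is missing after 9 rolls. By inclusion–exclusion on the A_i,
P(all seen) = Σ_{j=0}^{5} (-1)^j C(5,j)((5-j)/5)^9
= 1.00000 - 0.67109 + 0.10078 - 0.00262 + 0.00000 - 0.00000
= 0.42707.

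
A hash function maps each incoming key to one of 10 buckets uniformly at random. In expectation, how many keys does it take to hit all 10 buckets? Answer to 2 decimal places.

29.29

Split into phases: going from k distinct to k+1 distinct takes on average 10/(10-k) keys.
E[T] = 10/10 + 10/9 + 10/8 + ... + 10/2 + 10/1 = 10·H_{10}.
H_{10} = 2.929, so E[T] = 29.290.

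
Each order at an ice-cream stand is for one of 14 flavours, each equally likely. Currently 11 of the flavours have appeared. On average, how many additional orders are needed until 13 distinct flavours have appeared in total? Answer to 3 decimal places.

11.667

From k distinct to k+1 distinct takes on average 14/(14-k) orders.
Sum over k = 11,...,12: E = 14/3 + 14/2 = 11.6667.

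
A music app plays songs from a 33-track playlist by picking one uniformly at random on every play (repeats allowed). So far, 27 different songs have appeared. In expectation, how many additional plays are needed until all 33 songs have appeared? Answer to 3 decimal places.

The wait to go from k to k+1 distinct songs is geometric with mean 33/(33-k).
Sum over k = 27,...,32: E = 33/6 + 33/5 + 33/4 + 33/3 + 33/2 + 33/1 = 80.8500.

80.850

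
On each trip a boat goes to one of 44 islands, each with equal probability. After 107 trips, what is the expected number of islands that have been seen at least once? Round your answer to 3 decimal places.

For each island, P(seen in 107 trips) = 1 - (43/44)^107 = 0.9146.
By linearity of expectation, E[distinct seen] = 44·(1 - (43/44)^107) = 40.2404.

40.240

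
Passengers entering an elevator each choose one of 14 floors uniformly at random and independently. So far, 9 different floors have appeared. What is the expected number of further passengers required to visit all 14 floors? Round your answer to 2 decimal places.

From k distinct to k+1 distinct takes on average 14/(14-k) passengers.
Sum over k = 9,...,13: E = 14/5 + 14/4 + 14/3 + 14/2 + 14/1 = 31.967.

31.97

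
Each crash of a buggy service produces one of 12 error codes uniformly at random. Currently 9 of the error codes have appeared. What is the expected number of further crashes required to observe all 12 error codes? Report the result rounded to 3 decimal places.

With k distinct error codes already seen, the next new one takes an expected 12/(12-k) crashes.
Sum over k = 9,...,11: E = 12/3 + 12/2 + 12/1 = 22.0000.

22.000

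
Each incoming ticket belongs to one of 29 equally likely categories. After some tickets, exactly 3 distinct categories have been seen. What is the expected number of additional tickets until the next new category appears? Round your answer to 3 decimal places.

Each ticket yields a new category with probability (29-3)/29 = 26/29, so the wait is geometric with mean 29/26.
E = 29/26 = 1.1154.

1.115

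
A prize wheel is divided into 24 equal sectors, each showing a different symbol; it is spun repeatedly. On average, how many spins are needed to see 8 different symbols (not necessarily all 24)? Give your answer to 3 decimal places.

Going from k to k+1 distinct takes a geometric number of spins with mean 24/(24-k).
Sum over k = 0,...,7: E = 24/24 + 24/23 + 24/22 + ... + 24/18 + 24/17 = 9.4855.

9.486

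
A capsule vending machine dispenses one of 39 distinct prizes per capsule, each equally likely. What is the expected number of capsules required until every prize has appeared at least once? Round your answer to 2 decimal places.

165.89

After k distinct prizes have appeared, the next capsule gives a new one with probability (39-k)/39, so the expected wait for the (k+1)-th is 39/(39-k).
E[T] = 39/39 + 39/38 + 39/37 + ... + 39/2 + 39/1 = 39·H_{39}.
H_{39} = 4.254, so E[T] = 165.888.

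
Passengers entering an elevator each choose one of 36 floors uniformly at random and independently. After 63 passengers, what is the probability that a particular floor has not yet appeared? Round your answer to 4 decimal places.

Each passenger misses the fixed floor with probability (36-1)/36 = 35/36, independently.
P(still missing after 63) = (35/36)^63 = 0.16952.

0.1695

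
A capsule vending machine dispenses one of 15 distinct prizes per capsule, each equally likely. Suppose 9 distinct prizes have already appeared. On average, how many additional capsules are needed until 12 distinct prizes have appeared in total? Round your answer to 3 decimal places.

From k distinct to k+1 distinct takes on average 15/(15-k) capsules.
Sum over k = 9,...,11: E = 15/6 + 15/5 + 15/4 = 9.2500.

9.250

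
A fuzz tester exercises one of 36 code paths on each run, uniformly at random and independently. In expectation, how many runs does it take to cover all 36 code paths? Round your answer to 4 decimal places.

150.2841

The wait to go from k to k+1 distinct code paths is geometric with mean 36/(36-k).
E[T] = 36/36 + 36/35 + 36/34 + ... + 36/2 + 36/1 = 36·H_{36}.
H_{36} = 4.17456, so E[T] = 150.28413.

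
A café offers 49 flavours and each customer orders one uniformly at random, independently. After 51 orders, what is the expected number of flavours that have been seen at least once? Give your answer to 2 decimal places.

31.88

For each flavour, P(seen in 51 orders) = 1 - (48/49)^51 = 0.651.
By linearity of expectation, E[distinct seen] = 49·(1 - (48/49)^51) = 31.880.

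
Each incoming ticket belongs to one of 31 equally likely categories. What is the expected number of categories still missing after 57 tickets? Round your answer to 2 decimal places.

4.78

For each category, P(unseen after 57) = (30/31)^57 = 0.154.
By linearity of expectation, E[unseen] = 31·(30/31)^57 = 4.783.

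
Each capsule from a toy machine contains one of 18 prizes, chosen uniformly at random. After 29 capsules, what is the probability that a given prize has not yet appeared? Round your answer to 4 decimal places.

Each capsule misses the fixed prize with probability (18-1)/18 = 17/18, independently.
P(still missing after 29) = (17/18)^29 = 0.19060.

0.1906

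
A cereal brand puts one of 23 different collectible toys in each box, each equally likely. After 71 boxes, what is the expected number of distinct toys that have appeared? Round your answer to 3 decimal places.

22.020

For each toy, P(seen in 71 boxes) = 1 - (22/23)^71 = 0.9574.
By linearity of expectation, E[distinct seen] = 23·(1 - (22/23)^71) = 22.0204.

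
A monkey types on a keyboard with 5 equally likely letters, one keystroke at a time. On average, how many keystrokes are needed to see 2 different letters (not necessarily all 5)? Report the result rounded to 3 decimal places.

With k distinct letters already seen, the next new one arrives after an expected 5/(5-k) keystrokes.
Sum over k = 0,...,1: E = 5/5 + 5/4 = 2.2500.

2.250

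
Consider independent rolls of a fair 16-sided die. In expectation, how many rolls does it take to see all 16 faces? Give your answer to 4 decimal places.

The wait to go from k to k+1 distinct faces is geometric with mean 16/(16-k).
E[T] = 16/16 + 16/15 + 16/14 + ... + 16/2 + 16/1 = 16·H_{16}.
H_{16} = 3.38073, so E[T] = 54.09166.

54.0917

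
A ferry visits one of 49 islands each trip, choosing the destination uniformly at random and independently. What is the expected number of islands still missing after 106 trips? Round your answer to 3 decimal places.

For each island, P(unseen after 106) = (48/49)^106 = 0.1124.
By linearity of expectation, E[unseen] = 49·(48/49)^106 = 5.5079.

5.508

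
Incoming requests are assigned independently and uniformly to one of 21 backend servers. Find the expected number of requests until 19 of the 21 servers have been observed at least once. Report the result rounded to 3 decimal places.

45.053

Going from k to k+1 distinct takes a geometric number of requests with mean 21/(21-k).
Sum over k = 0,...,18: E = 21/21 + 21/20 + 21/19 + ... + 21/4 + 21/3 = 45.0525.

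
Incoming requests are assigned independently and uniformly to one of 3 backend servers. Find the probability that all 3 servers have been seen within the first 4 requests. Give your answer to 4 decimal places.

0.4444

Let A_i be the event that server i is missing after 4 requests. By inclusion–exclusion on the A_i,
P(all seen) = Σ_{j=0}^{3} (-1)^j C(3,j)((3-j)/3)^4
= 1.00000 - 0.59259 + 0.03704 - 0.00000
= 0.44444.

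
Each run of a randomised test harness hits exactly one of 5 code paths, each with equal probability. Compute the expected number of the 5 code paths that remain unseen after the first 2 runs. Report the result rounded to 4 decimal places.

3.2000

For each code path, P(unseen after 2) = (4/5)^2 = 0.64000.
By linearity of expectation, E[unseen] = 5·(4/5)^2 = 3.20000.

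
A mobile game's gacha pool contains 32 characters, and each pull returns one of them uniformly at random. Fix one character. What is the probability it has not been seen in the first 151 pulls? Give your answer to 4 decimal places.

On each pull the fixed character fails to appear with probability 31/32.
P(still missing after 151) = (31/32)^151 = 0.00828.

0.0083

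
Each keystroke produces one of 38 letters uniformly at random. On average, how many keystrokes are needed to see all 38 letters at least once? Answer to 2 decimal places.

160.66

The wait to go from k to k+1 distinct letters is geometric with mean 38/(38-k).
E[T] = 38/38 + 38/37 + 38/36 + ... + 38/2 + 38/1 = 38·H_{38}.
H_{38} = 4.228, so E[T] = 160.660.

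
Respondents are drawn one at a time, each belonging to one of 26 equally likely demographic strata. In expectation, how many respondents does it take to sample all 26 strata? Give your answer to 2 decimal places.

100.21

Split into phases: going from k distinct to k+1 distinct takes on average 26/(26-k) respondents.
E[T] = 26/26 + 26/25 + 26/24 + ... + 26/2 + 26/1 = 26·H_{26}.
H_{26} = 3.854, so E[T] = 100.215.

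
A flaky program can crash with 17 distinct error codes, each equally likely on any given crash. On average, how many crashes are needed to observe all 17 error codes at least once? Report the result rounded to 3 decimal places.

After k distinct error codes have appeared, the next crash gives a new one with probability (17-k)/17, so the expected wait for the (k+1)-th is 17/(17-k).
E[T] = 17/17 + 17/16 + 17/15 + ... + 17/2 + 17/1 = 17·H_{17}.
H_{17} = 3.4396, so E[T] = 58.4724.

58.472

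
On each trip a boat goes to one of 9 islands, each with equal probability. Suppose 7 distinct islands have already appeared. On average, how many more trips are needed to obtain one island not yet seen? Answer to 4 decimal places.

4.5000

Each trip yields a new island with probability (9-7)/9 = 2/9, so the wait is geometric with mean 9/2.
E = 9/2 = 4.50000.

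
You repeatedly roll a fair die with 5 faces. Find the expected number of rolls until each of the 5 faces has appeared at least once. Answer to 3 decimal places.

After k distinct faces have appeared, the next roll gives a new one with probability (5-k)/5, so the expected wait for the (k+1)-th is 5/(5-k).
E[T] = 5/5 + 5/4 + 5/3 + 5/2 + 5/1 = 5·H_{5}.
H_{5} = 2.2833, so E[T] = 11.4167.

11.417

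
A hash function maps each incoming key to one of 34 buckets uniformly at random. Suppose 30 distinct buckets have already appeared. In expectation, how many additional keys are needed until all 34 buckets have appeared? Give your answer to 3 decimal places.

From k distinct to k+1 distinct takes on average 34/(34-k) keys.
Sum over k = 30,...,33: E = 34/4 + 34/3 + 34/2 + 34/1 = 70.8333.

70.833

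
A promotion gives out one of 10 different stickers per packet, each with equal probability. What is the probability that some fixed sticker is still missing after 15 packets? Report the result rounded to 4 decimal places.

0.2059

Each packet misses the fixed sticker with probability (10-1)/10 = 9/10, independently.
P(still missing after 15) = (9/10)^15 = 0.20589.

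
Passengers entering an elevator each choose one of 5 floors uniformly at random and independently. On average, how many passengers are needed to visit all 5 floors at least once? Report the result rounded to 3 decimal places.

Split into phases: going from k distinct to k+1 distinct takes on average 5/(5-k) passengers.
E[T] = 5/5 + 5/4 + 5/3 + 5/2 + 5/1 = 5·H_{5}.
H_{5} = 2.2833, so E[T] = 11.4167.

11.417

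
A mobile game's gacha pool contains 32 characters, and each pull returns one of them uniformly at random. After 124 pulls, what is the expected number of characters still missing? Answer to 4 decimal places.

For each character, P(unseen after 124) = (31/32)^124 = 0.01951.
By linearity of expectation, E[unseen] = 32·(31/32)^124 = 0.62431.

0.6243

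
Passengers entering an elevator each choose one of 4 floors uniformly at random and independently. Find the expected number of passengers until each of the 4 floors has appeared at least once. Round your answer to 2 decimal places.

The wait to go from k to k+1 distinct floors is geometric with mean 4/(4-k).
E[T] = 4/4 + 4/3 + 4/2 + 4/1 = 4·H_{4}.
H_{4} = 2.083, so E[T] = 8.333.

8.33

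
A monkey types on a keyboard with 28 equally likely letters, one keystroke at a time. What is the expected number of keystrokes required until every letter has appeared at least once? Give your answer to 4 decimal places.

After k distinct letters have appeared, the next keystroke gives a new one with probability (28-k)/28, so the expected wait for the (k+1)-th is 28/(28-k).
E[T] = 28/28 + 28/27 + 28/26 + ... + 28/2 + 28/1 = 28·H_{28}.
H_{28} = 3.92717, so E[T] = 109.96079.

109.9608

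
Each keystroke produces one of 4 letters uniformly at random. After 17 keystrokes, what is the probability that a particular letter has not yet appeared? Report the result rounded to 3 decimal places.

0.008

On each keystroke the fixed letter fails to appear with probability 3/4.
P(still missing after 17) = (3/4)^17 = 0.0075.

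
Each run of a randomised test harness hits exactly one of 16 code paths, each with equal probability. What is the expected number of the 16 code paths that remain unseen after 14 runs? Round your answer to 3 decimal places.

For each code path, P(unseen after 14) = (15/16)^14 = 0.4051.
By linearity of expectation, E[unseen] = 16·(15/16)^14 = 6.4821.

6.482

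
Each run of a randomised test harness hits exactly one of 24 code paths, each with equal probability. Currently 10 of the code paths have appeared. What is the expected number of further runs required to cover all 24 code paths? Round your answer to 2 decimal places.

From k distinct to k+1 distinct takes on average 24/(24-k) runs.
Sum over k = 10,...,23: E = 24/14 + 24/13 + 24/12 + ... + 24/2 + 24/1 = 78.037.

78.04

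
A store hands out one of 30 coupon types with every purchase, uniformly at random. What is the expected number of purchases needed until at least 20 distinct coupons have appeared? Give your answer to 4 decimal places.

Going from k to k+1 distinct takes a geometric number of purchases with mean 30/(30-k).
Sum over k = 0,...,19: E = 30/30 + 30/29 + 30/28 + ... + 30/12 + 30/11 = 31.98057.

31.9806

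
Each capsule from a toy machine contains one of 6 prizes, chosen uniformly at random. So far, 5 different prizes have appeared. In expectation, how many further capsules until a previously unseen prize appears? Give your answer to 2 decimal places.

6.00

Each capsule yields a new prize with probability (6-5)/6 = 1/6, so the wait is geometric with mean 6/1.
E = 6/1 = 6.000.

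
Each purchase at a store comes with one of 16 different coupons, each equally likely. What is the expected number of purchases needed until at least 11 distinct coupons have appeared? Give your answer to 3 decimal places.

Going from k to k+1 distinct takes a geometric number of purchases with mean 16/(16-k).
Sum over k = 0,...,10: E = 16/16 + 16/15 + 16/14 + ... + 16/7 + 16/6 = 17.5583.

17.558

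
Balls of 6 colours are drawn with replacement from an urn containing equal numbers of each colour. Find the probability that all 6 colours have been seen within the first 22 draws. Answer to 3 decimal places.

Let A_i be the event that colour i is missing after 22 draws. By inclusion–exclusion on the A_i,
P(all seen) = Σ_{j=0}^{6} (-1)^j C(6,j)((6-j)/6)^22
= 1.0000 - 0.1087 + 0.0020 - 0.0000 + 0.0000 - 0.0000 + 0.0000
= 0.8933.

0.893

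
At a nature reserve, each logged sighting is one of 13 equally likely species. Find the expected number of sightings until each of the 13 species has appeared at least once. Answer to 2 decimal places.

Split into phases: going from k distinct to k+1 distinct takes on average 13/(13-k) sightings.
E[T] = 13/13 + 13/12 + 13/11 + ... + 13/2 + 13/1 = 13·H_{13}.
H_{13} = 3.180, so E[T] = 41.342.

41.34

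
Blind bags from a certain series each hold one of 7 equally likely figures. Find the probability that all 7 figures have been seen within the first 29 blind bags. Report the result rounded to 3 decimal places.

0.921

By inclusion–exclusion over which figures are missing,
P(all seen) = Σ_{j=0}^{7} (-1)^j C(7,j)((7-j)/7)^29
= 1.0000 - 0.0801 + 0.0012 - 0.0000 + 0.0000 - 0.0000 + 0.0000 - 0.0000
= 0.9211.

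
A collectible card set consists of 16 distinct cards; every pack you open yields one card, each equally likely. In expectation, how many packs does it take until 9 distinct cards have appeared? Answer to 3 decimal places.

12.606

Going from k to k+1 distinct takes a geometric number of packs with mean 16/(16-k).
Sum over k = 0,...,8: E = 16/16 + 16/15 + 16/14 + ... + 16/9 + 16/8 = 12.6059.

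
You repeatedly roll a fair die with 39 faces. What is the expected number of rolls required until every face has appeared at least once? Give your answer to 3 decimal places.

165.888

The wait to go from k to k+1 distinct faces is geometric with mean 39/(39-k).
E[T] = 39/39 + 39/38 + 39/37 + ... + 39/2 + 39/1 = 39·H_{39}.
H_{39} = 4.2535, so E[T] = 165.8882.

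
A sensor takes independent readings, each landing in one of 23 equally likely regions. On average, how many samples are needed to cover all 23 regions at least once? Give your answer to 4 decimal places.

85.8887

Split into phases: going from k distinct to k+1 distinct takes on average 23/(23-k) samples.
E[T] = 23/23 + 23/22 + 23/21 + ... + 23/2 + 23/1 = 23·H_{23}.
H_{23} = 3.73429, so E[T] = 85.88870.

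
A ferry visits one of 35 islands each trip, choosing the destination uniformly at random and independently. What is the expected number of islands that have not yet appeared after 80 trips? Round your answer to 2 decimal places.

3.44

For each island, P(unseen after 80) = (34/35)^80 = 0.098.
By linearity of expectation, E[unseen] = 35·(34/35)^80 = 3.443.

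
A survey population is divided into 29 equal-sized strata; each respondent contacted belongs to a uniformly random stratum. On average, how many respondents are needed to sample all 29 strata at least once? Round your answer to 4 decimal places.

The wait to go from k to k+1 distinct strata is geometric with mean 29/(29-k).
E[T] = 29/29 + 29/28 + 29/27 + ... + 29/2 + 29/1 = 29·H_{29}.
H_{29} = 3.96165, so E[T] = 114.88796.

114.8880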